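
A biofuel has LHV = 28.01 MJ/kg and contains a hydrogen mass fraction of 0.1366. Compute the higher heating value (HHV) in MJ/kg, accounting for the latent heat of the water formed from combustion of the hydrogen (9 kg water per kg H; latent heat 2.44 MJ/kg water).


HHV = LHV + H_frac * 9 * 2.44
= 28.01 + 0.1366 * 9 * 2.44
= 31.0097 MJ/kg

31.0097 MJ/kg


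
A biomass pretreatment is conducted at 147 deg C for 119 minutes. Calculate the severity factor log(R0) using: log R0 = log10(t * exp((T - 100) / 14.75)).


logR0 = log10(t * exp((T - 100) / 14.75))
= log10(119 * exp((147 - 100) / 14.75))
= 3.4594

3.4594


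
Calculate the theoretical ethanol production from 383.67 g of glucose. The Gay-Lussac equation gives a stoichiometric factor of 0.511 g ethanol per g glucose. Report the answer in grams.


Theoretical ethanol yield: m_EtOH = 0.511 * m_glucose
m_EtOH = 0.511 * 383.67 = 196.0554 g

196.0554 g


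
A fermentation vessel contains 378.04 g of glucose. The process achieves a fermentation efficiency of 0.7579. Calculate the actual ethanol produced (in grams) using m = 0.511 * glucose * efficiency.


Actual ethanol: m = 0.511 * 378.04 * 0.7579
m = 146.4099 g

146.4099 g


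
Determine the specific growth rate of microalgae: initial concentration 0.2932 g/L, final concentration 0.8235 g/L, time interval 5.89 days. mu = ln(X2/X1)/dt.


mu = ln(X2/X1) / dt
= ln(0.8235/0.2932) / 5.89
= 0.1753 per day

0.1753 per day


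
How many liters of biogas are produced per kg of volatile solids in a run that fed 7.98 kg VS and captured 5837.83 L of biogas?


Y = V / VS
= 5837.83 / 7.98
= 731.5576 L/kg VS

731.5576 L/kg VS


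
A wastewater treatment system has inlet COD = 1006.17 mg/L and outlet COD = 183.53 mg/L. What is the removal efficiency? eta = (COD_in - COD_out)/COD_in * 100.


eta = (COD_in - COD_out) / COD_in * 100
= (1006.17 - 183.53) / 1006.17 * 100
= 81.7595%

81.7595%


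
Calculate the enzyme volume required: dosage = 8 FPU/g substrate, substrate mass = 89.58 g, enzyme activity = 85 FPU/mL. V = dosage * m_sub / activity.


V = dosage * m_sub / activity
V = 8 * 89.58 / 85
V = 8.4311 mL

8.4311 mL


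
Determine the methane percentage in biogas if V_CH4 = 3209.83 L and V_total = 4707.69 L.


CH4% = V_CH4 / V_total * 100
= 3209.83 / 4707.69 * 100
= 68.1827%

68.1827%


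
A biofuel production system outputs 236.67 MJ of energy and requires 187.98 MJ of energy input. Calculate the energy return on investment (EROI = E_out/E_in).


EROI = E_out / E_in
= 236.67 / 187.98
= 1.2590

1.2590


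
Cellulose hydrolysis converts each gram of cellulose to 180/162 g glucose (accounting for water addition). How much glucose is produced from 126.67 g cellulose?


glucose = cellulose * 180/162
= 126.67 * 180/162
= 140.7444 g

140.7444 g


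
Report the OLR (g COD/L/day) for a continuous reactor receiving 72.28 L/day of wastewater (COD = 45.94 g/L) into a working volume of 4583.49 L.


OLR = Q * S / V
= 72.28 * 45.94 / 4583.49
= 0.7245 g/L/day

0.7245 g/L/day


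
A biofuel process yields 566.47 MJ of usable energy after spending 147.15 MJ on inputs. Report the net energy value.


NEV = E_out - E_in
= 566.47 - 147.15
= 419.3200 MJ

419.3200 MJ


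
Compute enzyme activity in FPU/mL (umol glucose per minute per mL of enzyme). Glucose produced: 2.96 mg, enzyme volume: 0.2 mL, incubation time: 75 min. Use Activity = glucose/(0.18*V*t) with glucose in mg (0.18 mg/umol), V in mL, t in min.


Activity = glucose_mg / (0.18 mg/umol * V_mL * t_min)
= 2.96 / (0.18 * 0.2 * 75)
= 1.0963 FPU/mL

1.0963 FPU/mL


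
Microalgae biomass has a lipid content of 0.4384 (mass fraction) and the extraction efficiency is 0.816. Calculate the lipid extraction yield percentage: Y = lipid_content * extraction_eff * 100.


Y = lipid_content * extraction_eff * 100
= 0.4384 * 0.816 * 100
= 35.7734%

35.7734%


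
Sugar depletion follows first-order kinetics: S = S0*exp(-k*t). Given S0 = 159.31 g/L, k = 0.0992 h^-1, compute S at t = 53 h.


S = S0 * exp(-k * t)
S = 159.31 * exp(-0.0992 * 53)
S = 0.8297 g/L

0.8297 g/L


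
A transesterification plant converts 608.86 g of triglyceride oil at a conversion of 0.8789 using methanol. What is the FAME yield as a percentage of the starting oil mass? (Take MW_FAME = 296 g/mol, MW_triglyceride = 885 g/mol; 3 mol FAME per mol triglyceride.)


m_FAME = oil * conv * (3 * 296 / 885) = oil * conv * (888/885)
= 608.86 * 0.8789 * 888 / 885
= 536.9410 g
Y = m_FAME / oil * 100 = conv * (888/885) * 100
= 0.8789 * 888 / 885 * 100
= 88.19%

88.19%


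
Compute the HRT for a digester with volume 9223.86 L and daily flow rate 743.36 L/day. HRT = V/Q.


HRT = V / Q
= 9223.86 / 743.36
= 12.4083 days

12.4083 days


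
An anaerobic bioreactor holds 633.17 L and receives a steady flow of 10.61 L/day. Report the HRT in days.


HRT = V / Q
= 633.17 / 10.61
= 59.6767 days

59.6767 days


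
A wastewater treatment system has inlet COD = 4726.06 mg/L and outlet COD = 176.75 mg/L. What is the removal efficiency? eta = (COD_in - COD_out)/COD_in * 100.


eta = (COD_in - COD_out) / COD_in * 100
= (4726.06 - 176.75) / 4726.06 * 100
= 96.2601%

96.2601%


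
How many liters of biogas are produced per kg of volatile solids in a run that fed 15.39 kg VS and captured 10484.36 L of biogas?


Y = V / VS
= 10484.36 / 15.39
= 681.2450 L/kg VS

681.2450 L/kg VS


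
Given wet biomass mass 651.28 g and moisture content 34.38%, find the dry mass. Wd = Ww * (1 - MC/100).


Wd = Ww * (1 - MC/100)
= 651.28 * (1 - 34.38/100)
= 427.3699 g

427.3699 g


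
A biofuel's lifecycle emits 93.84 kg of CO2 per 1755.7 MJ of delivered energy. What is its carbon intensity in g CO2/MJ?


CI = CO2 * 1000 / E
= 93.84 * 1000 / 1755.7
= 53.4488 g CO2/MJ

53.4488 g CO2/MJ


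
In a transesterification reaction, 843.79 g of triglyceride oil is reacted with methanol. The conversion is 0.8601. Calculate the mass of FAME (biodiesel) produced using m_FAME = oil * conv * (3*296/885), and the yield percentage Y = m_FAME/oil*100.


m_FAME = oil * conv * (3 * 296 / 885) = oil * conv * (888/885)
= 843.79 * 0.8601 * 888 / 885
= 728.2039 g
Y = m_FAME / oil * 100 = conv * (888/885) * 100
= 0.8601 * 888 / 885 * 100
= 86.30%

728.2039 g FAME; Y = 86.30%


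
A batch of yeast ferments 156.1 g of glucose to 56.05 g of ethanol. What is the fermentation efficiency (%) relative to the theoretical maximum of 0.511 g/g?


Fermentation efficiency = (actual / (0.511 * glucose)) * 100
= (56.05 / (0.511 * 156.1)) * 100
= 70.2671%

70.2671%


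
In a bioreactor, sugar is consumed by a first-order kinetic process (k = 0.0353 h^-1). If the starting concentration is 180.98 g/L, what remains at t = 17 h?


S = S0 * exp(-k * t)
S = 180.98 * exp(-0.0353 * 17)
S = 99.3140 g/L

99.3140 g/L


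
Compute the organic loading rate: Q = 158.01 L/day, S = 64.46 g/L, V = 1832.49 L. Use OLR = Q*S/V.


OLR = Q * S / V
= 158.01 * 64.46 / 1832.49
= 5.5582 g/L/day

5.5582 g/L/day


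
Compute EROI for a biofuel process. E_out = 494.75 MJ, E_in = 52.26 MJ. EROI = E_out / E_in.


EROI = E_out / E_in
= 494.75 / 52.26
= 9.4671

9.4671


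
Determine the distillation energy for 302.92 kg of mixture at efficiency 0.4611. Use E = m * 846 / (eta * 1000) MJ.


E = m * 846 / (eta * 1000)
= 302.92 * 846 / (0.4611 * 1000)
= 555.7804 MJ

555.7804 MJ


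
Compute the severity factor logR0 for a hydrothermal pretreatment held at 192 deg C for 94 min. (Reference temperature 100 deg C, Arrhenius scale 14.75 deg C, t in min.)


logR0 = log10(t * exp((T - 100) / 14.75))
= log10(94 * exp((192 - 100) / 14.75))
= 4.6819

4.6819


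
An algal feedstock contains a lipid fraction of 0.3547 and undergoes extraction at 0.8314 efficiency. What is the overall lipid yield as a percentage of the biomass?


Y = lipid_content * extraction_eff * 100
= 0.3547 * 0.8314 * 100
= 29.4898%

29.4898%


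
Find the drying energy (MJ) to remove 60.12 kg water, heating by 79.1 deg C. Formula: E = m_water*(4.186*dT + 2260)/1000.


E = m_water * (4.186 * dT + 2260) / 1000
= 60.12 * (4.186 * 79.1 + 2260) / 1000
= 155.7777 MJ

155.7777 MJ


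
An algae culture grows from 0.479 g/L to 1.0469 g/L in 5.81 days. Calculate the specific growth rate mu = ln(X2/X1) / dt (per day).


mu = ln(X2/X1) / dt
= ln(1.0469/0.479) / 5.81
= 0.1346 per day

0.1346 per day


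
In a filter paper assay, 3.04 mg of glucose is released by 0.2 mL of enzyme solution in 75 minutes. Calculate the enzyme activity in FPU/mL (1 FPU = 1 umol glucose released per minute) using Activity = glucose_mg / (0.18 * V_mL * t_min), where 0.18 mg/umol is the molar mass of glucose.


Activity = glucose_mg / (0.18 mg/umol * V_mL * t_min)
= 3.04 / (0.18 * 0.2 * 75)
= 1.1259 FPU/mL

1.1259 FPU/mL


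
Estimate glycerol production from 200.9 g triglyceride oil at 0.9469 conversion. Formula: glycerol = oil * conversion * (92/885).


glycerol = oil * conv * (92/885)
= 200.9 * 0.9469 * 92 / 885
= 19.7756 g

19.7756 g


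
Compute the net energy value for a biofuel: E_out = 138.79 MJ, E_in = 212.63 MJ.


NEV = E_out - E_in
= 138.79 - 212.63
= -73.8400 MJ

-73.8400 MJ


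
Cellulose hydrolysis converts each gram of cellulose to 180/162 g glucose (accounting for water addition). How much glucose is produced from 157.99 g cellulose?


glucose = cellulose * 180/162
= 157.99 * 180/162
= 175.5444 g

175.5444 g


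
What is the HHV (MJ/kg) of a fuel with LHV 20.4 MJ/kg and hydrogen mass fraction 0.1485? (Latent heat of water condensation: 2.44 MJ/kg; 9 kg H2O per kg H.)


HHV = LHV + H_frac * 9 * 2.44
= 20.4 + 0.1485 * 9 * 2.44
= 23.6611 MJ/kg

23.6611 MJ/kg


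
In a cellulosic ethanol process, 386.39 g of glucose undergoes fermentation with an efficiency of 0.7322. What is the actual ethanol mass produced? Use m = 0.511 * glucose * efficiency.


Actual ethanol: m = 0.511 * 386.39 * 0.7322
m = 144.5694 g

144.5694 g


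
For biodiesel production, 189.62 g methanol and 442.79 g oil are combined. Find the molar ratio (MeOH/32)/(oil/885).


Molar ratio = n_MeOH / n_oil = (MeOH/32) / (oil/885) = (MeOH * 885) / (32 * oil)
= (189.62 * 885) / (32 * 442.79)
= 11.8435

11.8435


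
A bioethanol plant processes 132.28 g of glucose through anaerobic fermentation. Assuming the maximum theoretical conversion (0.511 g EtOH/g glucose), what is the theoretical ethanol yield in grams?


Theoretical ethanol yield: m_EtOH = 0.511 * m_glucose
m_EtOH = 0.511 * 132.28 = 67.5951 g

67.5951 g


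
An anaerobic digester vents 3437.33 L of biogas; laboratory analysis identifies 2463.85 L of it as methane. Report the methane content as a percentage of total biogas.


CH4% = V_CH4 / V_total * 100
= 2463.85 / 3437.33 * 100
= 71.6792%

71.6792%


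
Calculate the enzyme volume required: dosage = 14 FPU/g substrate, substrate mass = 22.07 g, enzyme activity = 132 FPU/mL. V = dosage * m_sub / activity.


V = dosage * m_sub / activity
V = 14 * 22.07 / 132
V = 2.3408 mL

2.3408 mL


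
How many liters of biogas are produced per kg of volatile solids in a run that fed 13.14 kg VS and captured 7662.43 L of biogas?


Y = V / VS
= 7662.43 / 13.14
= 583.1377 L/kg VS

583.1377 L/kg VS


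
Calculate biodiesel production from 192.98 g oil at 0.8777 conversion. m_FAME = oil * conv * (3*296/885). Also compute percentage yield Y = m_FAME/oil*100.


m_FAME = oil * conv * (3 * 296 / 885) = oil * conv * (888/885)
= 192.98 * 0.8777 * 888 / 885
= 169.9527 g
Y = m_FAME / oil * 100 = conv * (888/885) * 100
= 0.8777 * 888 / 885 * 100
= 88.07%

169.9527 g FAME; Y = 88.07%


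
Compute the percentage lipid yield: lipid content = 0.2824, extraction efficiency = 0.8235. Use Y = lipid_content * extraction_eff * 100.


Y = lipid_content * extraction_eff * 100
= 0.2824 * 0.8235 * 100
= 23.2556%

23.2556%


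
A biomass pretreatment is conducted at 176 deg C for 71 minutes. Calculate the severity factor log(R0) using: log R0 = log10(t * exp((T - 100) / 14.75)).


logR0 = log10(t * exp((T - 100) / 14.75))
= log10(71 * exp((176 - 100) / 14.75))
= 4.0890

4.0890


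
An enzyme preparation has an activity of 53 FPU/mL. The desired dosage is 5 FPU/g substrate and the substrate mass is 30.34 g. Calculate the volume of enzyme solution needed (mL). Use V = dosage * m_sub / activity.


V = dosage * m_sub / activity
V = 5 * 30.34 / 53
V = 2.8623 mL

2.8623 mL


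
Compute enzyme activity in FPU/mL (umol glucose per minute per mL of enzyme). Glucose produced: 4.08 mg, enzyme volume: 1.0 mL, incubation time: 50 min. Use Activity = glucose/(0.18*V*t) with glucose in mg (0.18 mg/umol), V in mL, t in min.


Activity = glucose_mg / (0.18 mg/umol * V_mL * t_min)
= 4.08 / (0.18 * 1.0 * 50)
= 0.4533 FPU/mL

0.4533 FPU/mL


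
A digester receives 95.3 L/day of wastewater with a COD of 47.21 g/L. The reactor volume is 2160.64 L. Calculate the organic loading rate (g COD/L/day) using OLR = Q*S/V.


OLR = Q * S / V
= 95.3 * 47.21 / 2160.64
= 2.0823 g/L/day

2.0823 g/L/day


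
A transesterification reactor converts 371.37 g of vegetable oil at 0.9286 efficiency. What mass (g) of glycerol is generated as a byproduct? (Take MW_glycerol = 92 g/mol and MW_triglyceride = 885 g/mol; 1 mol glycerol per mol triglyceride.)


glycerol = oil * conv * (92/885)
= 371.37 * 0.9286 * 92 / 885
= 35.8492 g

35.8492 g


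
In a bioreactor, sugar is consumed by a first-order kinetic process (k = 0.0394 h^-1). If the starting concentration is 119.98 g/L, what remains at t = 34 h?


S = S0 * exp(-k * t)
S = 119.98 * exp(-0.0394 * 34)
S = 31.4288 g/L

31.4288 g/L


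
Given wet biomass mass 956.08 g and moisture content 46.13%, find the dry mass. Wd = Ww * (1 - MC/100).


Wd = Ww * (1 - MC/100)
= 956.08 * (1 - 46.13/100)
= 515.0403 g

515.0403 g


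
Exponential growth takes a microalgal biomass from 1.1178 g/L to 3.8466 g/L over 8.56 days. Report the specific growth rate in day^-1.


mu = ln(X2/X1) / dt
= ln(3.8466/1.1178) / 8.56
= 0.1444 per day

0.1444 per day


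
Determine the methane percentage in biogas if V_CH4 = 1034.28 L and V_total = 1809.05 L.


CH4% = V_CH4 / V_total * 100
= 1034.28 / 1809.05 * 100
= 57.1725%

57.1725%


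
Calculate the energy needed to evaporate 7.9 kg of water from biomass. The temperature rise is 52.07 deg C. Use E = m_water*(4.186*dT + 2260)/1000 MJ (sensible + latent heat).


E = m_water * (4.186 * dT + 2260) / 1000
= 7.9 * (4.186 * 52.07 + 2260) / 1000
= 19.5759 MJ

19.5759 MJ


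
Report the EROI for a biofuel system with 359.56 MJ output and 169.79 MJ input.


EROI = E_out / E_in
= 359.56 / 169.79
= 2.1177

2.1177


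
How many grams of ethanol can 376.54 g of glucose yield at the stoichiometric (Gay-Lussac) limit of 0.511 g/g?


Theoretical ethanol yield: m_EtOH = 0.511 * m_glucose
m_EtOH = 0.511 * 376.54 = 192.4119 g

192.4119 g


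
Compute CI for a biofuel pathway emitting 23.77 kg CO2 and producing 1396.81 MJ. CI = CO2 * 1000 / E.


CI = CO2 * 1000 / E
= 23.77 * 1000 / 1396.81
= 17.0173 g CO2/MJ

17.0173 g CO2/MJ


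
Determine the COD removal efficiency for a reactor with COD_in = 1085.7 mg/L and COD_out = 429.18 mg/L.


eta = (COD_in - COD_out) / COD_in * 100
= (1085.7 - 429.18) / 1085.7 * 100
= 60.4697%

60.4697%


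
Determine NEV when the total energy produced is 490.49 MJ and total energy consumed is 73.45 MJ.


NEV = E_out - E_in
= 490.49 - 73.45
= 417.0400 MJ

417.0400 MJ


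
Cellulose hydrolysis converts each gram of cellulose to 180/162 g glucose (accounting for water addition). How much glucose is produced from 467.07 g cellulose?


glucose = cellulose * 180/162
= 467.07 * 180/162
= 518.9667 g

518.9667 g


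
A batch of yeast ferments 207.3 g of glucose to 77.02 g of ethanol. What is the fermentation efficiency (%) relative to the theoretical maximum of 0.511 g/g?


Fermentation efficiency = (actual / (0.511 * glucose)) * 100
= (77.02 / (0.511 * 207.3)) * 100
= 72.7082%

72.7082%


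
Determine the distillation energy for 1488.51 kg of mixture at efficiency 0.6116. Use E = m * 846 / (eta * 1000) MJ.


E = m * 846 / (eta * 1000)
= 1488.51 * 846 / (0.6116 * 1000)
= 2058.9919 MJ

2058.9919 MJ


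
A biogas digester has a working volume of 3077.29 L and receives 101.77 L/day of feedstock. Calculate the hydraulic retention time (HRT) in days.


HRT = V / Q
= 3077.29 / 101.77
= 30.2377 days

30.2377 days


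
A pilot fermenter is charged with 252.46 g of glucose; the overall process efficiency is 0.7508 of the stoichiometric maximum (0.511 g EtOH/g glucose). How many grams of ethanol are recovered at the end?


Actual ethanol: m = 0.511 * 252.46 * 0.7508
m = 96.8585 g

96.8585 g


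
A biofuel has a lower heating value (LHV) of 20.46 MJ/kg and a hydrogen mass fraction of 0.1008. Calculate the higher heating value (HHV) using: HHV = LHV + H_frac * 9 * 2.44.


HHV = LHV + H_frac * 9 * 2.44
= 20.46 + 0.1008 * 9 * 2.44
= 22.6736 MJ/kg

22.6736 MJ/kg


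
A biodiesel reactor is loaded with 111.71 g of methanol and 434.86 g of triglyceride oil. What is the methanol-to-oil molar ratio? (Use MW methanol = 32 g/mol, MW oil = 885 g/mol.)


Molar ratio = n_MeOH / n_oil = (MeOH/32) / (oil/885) = (MeOH * 885) / (32 * oil)
= (111.71 * 885) / (32 * 434.86)
= 7.1045

7.1045


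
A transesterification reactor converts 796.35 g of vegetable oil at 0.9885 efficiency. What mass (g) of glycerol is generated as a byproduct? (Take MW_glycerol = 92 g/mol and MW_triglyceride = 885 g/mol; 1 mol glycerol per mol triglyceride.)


glycerol = oil * conv * (92/885)
= 796.35 * 0.9885 * 92 / 885
= 81.8324 g

81.8324 g


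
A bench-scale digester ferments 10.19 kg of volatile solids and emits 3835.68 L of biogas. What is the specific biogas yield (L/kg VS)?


Y = V / VS
= 3835.68 / 10.19
= 376.4161 L/kg VS

376.4161 L/kg VS


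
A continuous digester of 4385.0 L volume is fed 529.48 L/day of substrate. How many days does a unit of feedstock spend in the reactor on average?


HRT = V / Q
= 4385.0 / 529.48
= 8.2817 days

8.2817 days


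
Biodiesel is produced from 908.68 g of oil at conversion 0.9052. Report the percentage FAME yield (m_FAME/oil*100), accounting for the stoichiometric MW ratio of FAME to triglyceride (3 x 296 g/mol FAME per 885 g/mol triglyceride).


m_FAME = oil * conv * (3 * 296 / 885) = oil * conv * (888/885)
= 908.68 * 0.9052 * 888 / 885
= 825.3254 g
Y = m_FAME / oil * 100 = conv * (888/885) * 100
= 0.9052 * 888 / 885 * 100
= 90.83%

90.83%


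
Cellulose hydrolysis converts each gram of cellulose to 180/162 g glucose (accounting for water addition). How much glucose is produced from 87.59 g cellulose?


glucose = cellulose * 180/162
= 87.59 * 180/162
= 97.3222 g

97.3222 g


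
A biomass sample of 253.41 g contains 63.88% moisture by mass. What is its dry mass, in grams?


Wd = Ww * (1 - MC/100)
= 253.41 * (1 - 63.88/100)
= 91.5317 g

91.5317 g


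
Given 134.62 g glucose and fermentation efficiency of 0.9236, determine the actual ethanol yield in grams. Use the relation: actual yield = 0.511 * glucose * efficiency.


Actual ethanol: m = 0.511 * 134.62 * 0.9236
m = 63.5352 g

63.5352 g


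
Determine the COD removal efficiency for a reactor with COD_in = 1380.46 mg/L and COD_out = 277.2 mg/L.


eta = (COD_in - COD_out) / COD_in * 100
= (1380.46 - 277.2) / 1380.46 * 100
= 79.9197%

79.9197%


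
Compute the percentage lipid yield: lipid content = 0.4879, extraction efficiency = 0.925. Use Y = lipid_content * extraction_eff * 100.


Y = lipid_content * extraction_eff * 100
= 0.4879 * 0.925 * 100
= 45.1308%

45.1308%


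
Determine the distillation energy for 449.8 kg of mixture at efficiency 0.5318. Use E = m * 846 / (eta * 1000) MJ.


E = m * 846 / (eta * 1000)
= 449.8 * 846 / (0.5318 * 1000)
= 715.5525 MJ

715.5525 MJ


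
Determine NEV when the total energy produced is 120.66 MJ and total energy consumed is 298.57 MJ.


NEV = E_out - E_in
= 120.66 - 298.57
= -177.9100 MJ

-177.9100 MJ


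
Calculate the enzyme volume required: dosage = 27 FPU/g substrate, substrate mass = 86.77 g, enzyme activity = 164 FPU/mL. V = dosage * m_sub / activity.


V = dosage * m_sub / activity
V = 27 * 86.77 / 164
V = 14.2853 mL

14.2853 mL


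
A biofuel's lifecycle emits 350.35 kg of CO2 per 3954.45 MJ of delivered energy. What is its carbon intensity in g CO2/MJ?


CI = CO2 * 1000 / E
= 350.35 * 1000 / 3954.45
= 88.5964 g CO2/MJ

88.5964 g CO2/MJ


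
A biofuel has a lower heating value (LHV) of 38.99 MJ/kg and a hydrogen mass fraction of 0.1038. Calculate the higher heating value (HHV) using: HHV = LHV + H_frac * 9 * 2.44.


HHV = LHV + H_frac * 9 * 2.44
= 38.99 + 0.1038 * 9 * 2.44
= 41.2694 MJ/kg

41.2694 MJ/kg


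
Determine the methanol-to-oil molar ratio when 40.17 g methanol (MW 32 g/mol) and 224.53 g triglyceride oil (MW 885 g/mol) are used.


Molar ratio = n_MeOH / n_oil = (MeOH/32) / (oil/885) = (MeOH * 885) / (32 * oil)
= (40.17 * 885) / (32 * 224.53)
= 4.9479

4.9479


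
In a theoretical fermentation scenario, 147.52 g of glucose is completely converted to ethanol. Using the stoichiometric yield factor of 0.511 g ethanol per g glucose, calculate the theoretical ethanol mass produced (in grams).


Theoretical ethanol yield: m_EtOH = 0.511 * m_glucose
m_EtOH = 0.511 * 147.52 = 75.3827 g

75.3827 g


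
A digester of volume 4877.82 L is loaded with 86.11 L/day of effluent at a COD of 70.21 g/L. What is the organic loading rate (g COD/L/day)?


OLR = Q * S / V
= 86.11 * 70.21 / 4877.82
= 1.2394 g/L/day

1.2394 g/L/day


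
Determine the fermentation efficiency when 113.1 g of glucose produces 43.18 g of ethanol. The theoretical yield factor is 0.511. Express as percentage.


Fermentation efficiency = (actual / (0.511 * glucose)) * 100
= (43.18 / (0.511 * 113.1)) * 100
= 74.7135%

74.7135%


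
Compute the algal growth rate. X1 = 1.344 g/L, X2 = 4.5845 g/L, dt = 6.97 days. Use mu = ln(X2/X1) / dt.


mu = ln(X2/X1) / dt
= ln(4.5845/1.344) / 6.97
= 0.1760 per day

0.1760 per day


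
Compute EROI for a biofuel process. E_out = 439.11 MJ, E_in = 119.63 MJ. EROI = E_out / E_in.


EROI = E_out / E_in
= 439.11 / 119.63
= 3.6706

3.6706


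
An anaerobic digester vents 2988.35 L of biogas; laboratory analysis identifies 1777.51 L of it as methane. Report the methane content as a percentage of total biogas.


CH4% = V_CH4 / V_total * 100
= 1777.51 / 2988.35 * 100
= 59.4813%

59.4813%


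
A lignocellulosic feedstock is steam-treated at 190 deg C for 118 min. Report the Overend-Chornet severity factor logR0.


logR0 = log10(t * exp((T - 100) / 14.75))
= log10(118 * exp((190 - 100) / 14.75))
= 4.7218

4.7218


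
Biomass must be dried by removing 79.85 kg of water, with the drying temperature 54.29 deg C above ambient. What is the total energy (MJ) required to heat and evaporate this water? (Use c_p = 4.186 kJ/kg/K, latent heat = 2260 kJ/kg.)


E = m_water * (4.186 * dT + 2260) / 1000
= 79.85 * (4.186 * 54.29 + 2260) / 1000
= 198.6075 MJ

198.6075 MJ


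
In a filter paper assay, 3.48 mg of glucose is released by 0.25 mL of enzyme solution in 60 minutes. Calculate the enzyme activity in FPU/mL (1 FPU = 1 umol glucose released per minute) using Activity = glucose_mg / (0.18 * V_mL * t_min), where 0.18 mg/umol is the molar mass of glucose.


Activity = glucose_mg / (0.18 mg/umol * V_mL * t_min)
= 3.48 / (0.18 * 0.25 * 60)
= 1.2889 FPU/mL

1.2889 FPU/mL


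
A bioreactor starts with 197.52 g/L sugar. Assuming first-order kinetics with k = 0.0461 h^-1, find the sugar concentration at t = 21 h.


S = S0 * exp(-k * t)
S = 197.52 * exp(-0.0461 * 21)
S = 75.0189 g/L

75.0189 g/L


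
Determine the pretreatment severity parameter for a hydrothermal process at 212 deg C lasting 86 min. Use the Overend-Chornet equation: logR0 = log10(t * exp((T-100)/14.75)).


logR0 = log10(t * exp((T - 100) / 14.75))
= log10(86 * exp((212 - 100) / 14.75))
= 5.2322

5.2322


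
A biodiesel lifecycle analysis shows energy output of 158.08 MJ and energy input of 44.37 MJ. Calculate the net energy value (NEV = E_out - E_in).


NEV = E_out - E_in
= 158.08 - 44.37
= 113.7100 MJ

113.7100 MJ


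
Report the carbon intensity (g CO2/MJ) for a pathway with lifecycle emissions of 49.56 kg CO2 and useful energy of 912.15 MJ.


CI = CO2 * 1000 / E
= 49.56 * 1000 / 912.15
= 54.3332 g CO2/MJ

54.3332 g CO2/MJ


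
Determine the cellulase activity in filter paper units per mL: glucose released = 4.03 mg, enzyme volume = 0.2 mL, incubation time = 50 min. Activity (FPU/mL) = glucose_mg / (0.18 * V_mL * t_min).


Activity = glucose_mg / (0.18 mg/umol * V_mL * t_min)
= 4.03 / (0.18 * 0.2 * 50)
= 2.2389 FPU/mL

2.2389 FPU/mL


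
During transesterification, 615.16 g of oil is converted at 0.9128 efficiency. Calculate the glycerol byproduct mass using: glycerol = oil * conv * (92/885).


glycerol = oil * conv * (92/885)
= 615.16 * 0.9128 * 92 / 885
= 58.3725 g

58.3725 g


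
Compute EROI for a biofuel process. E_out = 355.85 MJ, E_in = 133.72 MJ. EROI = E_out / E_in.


EROI = E_out / E_in
= 355.85 / 133.72
= 2.6612

2.6612


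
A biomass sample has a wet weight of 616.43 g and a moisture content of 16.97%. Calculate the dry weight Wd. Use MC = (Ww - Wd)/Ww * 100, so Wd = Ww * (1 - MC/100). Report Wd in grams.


Wd = Ww * (1 - MC/100)
= 616.43 * (1 - 16.97/100)
= 511.8218 g

511.8218 g


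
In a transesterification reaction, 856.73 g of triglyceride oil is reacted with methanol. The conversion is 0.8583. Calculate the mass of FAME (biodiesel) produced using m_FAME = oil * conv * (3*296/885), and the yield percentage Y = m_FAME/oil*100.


m_FAME = oil * conv * (3 * 296 / 885) = oil * conv * (888/885)
= 856.73 * 0.8583 * 888 / 885
= 737.8240 g
Y = m_FAME / oil * 100 = conv * (888/885) * 100
= 0.8583 * 888 / 885 * 100
= 86.12%

737.8240 g FAME; Y = 86.12%


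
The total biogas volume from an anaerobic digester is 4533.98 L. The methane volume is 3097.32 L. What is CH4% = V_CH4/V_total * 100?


CH4% = V_CH4 / V_total * 100
= 3097.32 / 4533.98 * 100
= 68.3135%

68.3135%


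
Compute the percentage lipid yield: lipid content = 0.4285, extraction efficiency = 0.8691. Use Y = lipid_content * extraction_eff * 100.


Y = lipid_content * extraction_eff * 100
= 0.4285 * 0.8691 * 100
= 37.2409%

37.2409%


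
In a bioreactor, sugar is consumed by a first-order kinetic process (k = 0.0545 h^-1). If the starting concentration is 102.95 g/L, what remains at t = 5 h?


S = S0 * exp(-k * t)
S = 102.95 * exp(-0.0545 * 5)
S = 78.3937 g/L

78.3937 g/L


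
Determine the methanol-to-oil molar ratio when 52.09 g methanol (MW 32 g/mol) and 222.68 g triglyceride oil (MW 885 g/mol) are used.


Molar ratio = n_MeOH / n_oil = (MeOH/32) / (oil/885) = (MeOH * 885) / (32 * oil)
= (52.09 * 885) / (32 * 222.68)
= 6.4694

6.4694


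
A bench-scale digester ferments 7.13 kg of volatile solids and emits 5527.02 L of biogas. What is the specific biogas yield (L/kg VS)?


Y = V / VS
= 5527.02 / 7.13
= 775.1781 L/kg VS

775.1781 L/kg VS


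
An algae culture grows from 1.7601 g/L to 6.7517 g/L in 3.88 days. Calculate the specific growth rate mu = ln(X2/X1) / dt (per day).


mu = ln(X2/X1) / dt
= ln(6.7517/1.7601) / 3.88
= 0.3465 per day

0.3465 per day


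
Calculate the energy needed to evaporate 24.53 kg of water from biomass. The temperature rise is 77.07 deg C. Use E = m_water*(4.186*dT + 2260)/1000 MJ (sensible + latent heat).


E = m_water * (4.186 * dT + 2260) / 1000
= 24.53 * (4.186 * 77.07 + 2260) / 1000
= 63.3515 MJ

63.3515 MJ


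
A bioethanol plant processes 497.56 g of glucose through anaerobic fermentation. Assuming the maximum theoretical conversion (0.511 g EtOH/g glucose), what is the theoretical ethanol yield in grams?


Theoretical ethanol yield: m_EtOH = 0.511 * m_glucose
m_EtOH = 0.511 * 497.56 = 254.2532 g

254.2532 g


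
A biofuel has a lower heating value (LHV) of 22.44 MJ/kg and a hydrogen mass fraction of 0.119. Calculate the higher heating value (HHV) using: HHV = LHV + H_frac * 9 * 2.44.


HHV = LHV + H_frac * 9 * 2.44
= 22.44 + 0.119 * 9 * 2.44
= 25.0532 MJ/kg

25.0532 MJ/kg


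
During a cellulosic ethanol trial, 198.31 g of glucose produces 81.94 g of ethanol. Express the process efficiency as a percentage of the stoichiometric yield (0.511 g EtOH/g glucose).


Fermentation efficiency = (actual / (0.511 * glucose)) * 100
= (81.94 / (0.511 * 198.31)) * 100
= 80.8594%

80.8594%


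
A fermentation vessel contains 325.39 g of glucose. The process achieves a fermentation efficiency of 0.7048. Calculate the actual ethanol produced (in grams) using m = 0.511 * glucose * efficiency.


Actual ethanol: m = 0.511 * 325.39 * 0.7048
m = 117.1901 g

117.1901 g


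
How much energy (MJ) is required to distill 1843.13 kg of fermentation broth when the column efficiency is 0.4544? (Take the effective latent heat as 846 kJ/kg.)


E = m * 846 / (eta * 1000)
= 1843.13 * 846 / (0.4544 * 1000)
= 3431.5316 MJ

3431.5316 MJ


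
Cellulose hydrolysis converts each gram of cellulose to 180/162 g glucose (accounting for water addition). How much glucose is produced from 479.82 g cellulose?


glucose = cellulose * 180/162
= 479.82 * 180/162
= 533.1333 g

533.1333 g


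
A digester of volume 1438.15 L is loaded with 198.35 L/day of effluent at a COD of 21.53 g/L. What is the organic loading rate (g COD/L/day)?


OLR = Q * S / V
= 198.35 * 21.53 / 1438.15
= 2.9694 g/L/day

2.9694 g/L/day


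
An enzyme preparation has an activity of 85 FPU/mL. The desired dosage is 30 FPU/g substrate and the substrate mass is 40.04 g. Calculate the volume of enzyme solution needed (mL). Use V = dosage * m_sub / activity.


V = dosage * m_sub / activity
V = 30 * 40.04 / 85
V = 14.1318 mL

14.1318 mL


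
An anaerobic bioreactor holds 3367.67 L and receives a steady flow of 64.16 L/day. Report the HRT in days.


HRT = V / Q
= 3367.67 / 64.16
= 52.4886 days

52.4886 days


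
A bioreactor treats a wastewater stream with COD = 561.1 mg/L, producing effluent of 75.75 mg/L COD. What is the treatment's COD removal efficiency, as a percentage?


eta = (COD_in - COD_out) / COD_in * 100
= (561.1 - 75.75) / 561.1 * 100
= 86.4997%

86.4997%


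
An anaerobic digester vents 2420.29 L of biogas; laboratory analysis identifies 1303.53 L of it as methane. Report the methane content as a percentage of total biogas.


CH4% = V_CH4 / V_total * 100
= 1303.53 / 2420.29 * 100
= 53.8584%

53.8584%


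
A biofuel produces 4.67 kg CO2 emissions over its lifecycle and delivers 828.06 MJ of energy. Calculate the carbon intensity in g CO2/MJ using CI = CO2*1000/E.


CI = CO2 * 1000 / E
= 4.67 * 1000 / 828.06
= 5.6397 g CO2/MJ

5.6397 g CO2/MJ


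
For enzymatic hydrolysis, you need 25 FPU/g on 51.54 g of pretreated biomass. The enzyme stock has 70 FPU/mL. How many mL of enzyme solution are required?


V = dosage * m_sub / activity
V = 25 * 51.54 / 70
V = 18.4071 mL

18.4071 mL


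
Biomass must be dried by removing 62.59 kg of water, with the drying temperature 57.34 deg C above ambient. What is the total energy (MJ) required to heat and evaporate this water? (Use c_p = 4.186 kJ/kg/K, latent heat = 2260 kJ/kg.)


E = m_water * (4.186 * dT + 2260) / 1000
= 62.59 * (4.186 * 57.34 + 2260) / 1000
= 156.4766 MJ

156.4766 MJ


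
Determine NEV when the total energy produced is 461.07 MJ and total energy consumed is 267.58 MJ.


NEV = E_out - E_in
= 461.07 - 267.58
= 193.4900 MJ

193.4900 MJ


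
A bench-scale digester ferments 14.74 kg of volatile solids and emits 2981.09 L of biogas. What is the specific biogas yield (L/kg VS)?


Y = V / VS
= 2981.09 / 14.74
= 202.2449 L/kg VS

202.2449 L/kg VS


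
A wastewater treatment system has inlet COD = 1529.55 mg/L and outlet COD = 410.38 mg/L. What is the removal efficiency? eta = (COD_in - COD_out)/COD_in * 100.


eta = (COD_in - COD_out) / COD_in * 100
= (1529.55 - 410.38) / 1529.55 * 100
= 73.1699%

73.1699%


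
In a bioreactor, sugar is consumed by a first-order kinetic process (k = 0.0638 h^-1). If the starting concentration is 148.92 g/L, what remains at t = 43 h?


S = S0 * exp(-k * t)
S = 148.92 * exp(-0.0638 * 43)
S = 9.5832 g/L

9.5832 g/L


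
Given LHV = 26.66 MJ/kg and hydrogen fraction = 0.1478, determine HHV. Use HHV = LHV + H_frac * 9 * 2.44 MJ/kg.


HHV = LHV + H_frac * 9 * 2.44
= 26.66 + 0.1478 * 9 * 2.44
= 29.9057 MJ/kg

29.9057 MJ/kg


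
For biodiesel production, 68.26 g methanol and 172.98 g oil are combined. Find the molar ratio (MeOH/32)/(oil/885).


Molar ratio = n_MeOH / n_oil = (MeOH/32) / (oil/885) = (MeOH * 885) / (32 * oil)
= (68.26 * 885) / (32 * 172.98)
= 10.9135

10.9135


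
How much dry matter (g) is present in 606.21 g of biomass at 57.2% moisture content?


Wd = Ww * (1 - MC/100)
= 606.21 * (1 - 57.2/100)
= 259.4579 g

259.4579 g


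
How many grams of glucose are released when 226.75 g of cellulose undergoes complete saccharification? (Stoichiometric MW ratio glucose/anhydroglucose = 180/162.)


glucose = cellulose * 180/162
= 226.75 * 180/162
= 251.9444 g

251.9444 g


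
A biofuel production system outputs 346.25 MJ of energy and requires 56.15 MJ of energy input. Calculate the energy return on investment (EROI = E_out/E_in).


EROI = E_out / E_in
= 346.25 / 56.15
= 6.1665

6.1665


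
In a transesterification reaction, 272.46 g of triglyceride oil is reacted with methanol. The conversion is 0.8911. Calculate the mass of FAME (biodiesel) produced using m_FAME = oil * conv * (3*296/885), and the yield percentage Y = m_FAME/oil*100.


m_FAME = oil * conv * (3 * 296 / 885) = oil * conv * (888/885)
= 272.46 * 0.8911 * 888 / 885
= 243.6121 g
Y = m_FAME / oil * 100 = conv * (888/885) * 100
= 0.8911 * 888 / 885 * 100
= 89.41%

243.6121 g FAME; Y = 89.41%


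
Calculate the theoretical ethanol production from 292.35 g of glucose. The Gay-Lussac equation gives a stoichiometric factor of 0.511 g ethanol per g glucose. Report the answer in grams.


Theoretical ethanol yield: m_EtOH = 0.511 * m_glucose
m_EtOH = 0.511 * 292.35 = 149.3909 g

149.3909 g


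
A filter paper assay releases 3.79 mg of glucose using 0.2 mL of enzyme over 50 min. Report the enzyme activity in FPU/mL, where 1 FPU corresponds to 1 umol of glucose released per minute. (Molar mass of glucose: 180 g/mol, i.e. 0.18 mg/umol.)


Activity = glucose_mg / (0.18 mg/umol * V_mL * t_min)
= 3.79 / (0.18 * 0.2 * 50)
= 2.1056 FPU/mL

2.1056 FPU/mL


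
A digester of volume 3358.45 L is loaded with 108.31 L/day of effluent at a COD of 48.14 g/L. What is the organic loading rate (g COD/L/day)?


OLR = Q * S / V
= 108.31 * 48.14 / 3358.45
= 1.5525 g/L/day

1.5525 g/L/day


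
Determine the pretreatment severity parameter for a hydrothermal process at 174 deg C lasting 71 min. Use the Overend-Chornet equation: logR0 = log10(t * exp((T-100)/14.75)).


logR0 = log10(t * exp((T - 100) / 14.75))
= log10(71 * exp((174 - 100) / 14.75))
= 4.0301

4.0301


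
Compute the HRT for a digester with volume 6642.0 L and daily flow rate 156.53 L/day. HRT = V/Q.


HRT = V / Q
= 6642.0 / 156.53
= 42.4328 days

42.4328 days


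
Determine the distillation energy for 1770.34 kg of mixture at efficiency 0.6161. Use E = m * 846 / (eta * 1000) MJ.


E = m * 846 / (eta * 1000)
= 1770.34 * 846 / (0.6161 * 1000)
= 2430.9489 MJ

2430.9489 MJ


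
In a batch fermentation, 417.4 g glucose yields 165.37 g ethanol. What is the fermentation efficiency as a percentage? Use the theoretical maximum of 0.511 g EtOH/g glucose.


Fermentation efficiency = (actual / (0.511 * glucose)) * 100
= (165.37 / (0.511 * 417.4)) * 100
= 77.5324%

77.5324%


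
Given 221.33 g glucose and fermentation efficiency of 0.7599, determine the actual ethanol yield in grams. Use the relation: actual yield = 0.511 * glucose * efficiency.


Actual ethanol: m = 0.511 * 221.33 * 0.7599
m = 85.9444 g

85.9444 g


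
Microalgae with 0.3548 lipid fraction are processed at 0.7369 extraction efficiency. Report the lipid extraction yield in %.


Y = lipid_content * extraction_eff * 100
= 0.3548 * 0.7369 * 100
= 26.1452%

26.1452%


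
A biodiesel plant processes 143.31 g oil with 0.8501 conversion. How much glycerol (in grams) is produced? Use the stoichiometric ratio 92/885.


glycerol = oil * conv * (92/885)
= 143.31 * 0.8501 * 92 / 885
= 12.6646 g

12.6646 g


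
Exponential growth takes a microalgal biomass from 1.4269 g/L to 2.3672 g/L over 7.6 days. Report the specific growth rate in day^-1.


mu = ln(X2/X1) / dt
= ln(2.3672/1.4269) / 7.6
= 0.0666 per day

0.0666 per day


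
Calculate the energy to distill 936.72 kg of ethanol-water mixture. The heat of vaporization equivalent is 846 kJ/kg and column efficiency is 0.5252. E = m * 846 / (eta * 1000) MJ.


E = m * 846 / (eta * 1000)
= 936.72 * 846 / (0.5252 * 1000)
= 1508.8826 MJ

1508.8826 MJ


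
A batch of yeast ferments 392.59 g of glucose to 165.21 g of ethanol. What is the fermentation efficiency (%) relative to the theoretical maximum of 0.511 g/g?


Fermentation efficiency = (actual / (0.511 * glucose)) * 100
= (165.21 / (0.511 * 392.59)) * 100
= 82.3524%

82.3524%


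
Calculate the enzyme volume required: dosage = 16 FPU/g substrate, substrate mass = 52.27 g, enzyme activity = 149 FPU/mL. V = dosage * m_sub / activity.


V = dosage * m_sub / activity
V = 16 * 52.27 / 149
V = 5.6129 mL

5.6129 mL


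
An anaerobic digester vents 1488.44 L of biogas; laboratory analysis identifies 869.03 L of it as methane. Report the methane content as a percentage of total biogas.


CH4% = V_CH4 / V_total * 100
= 869.03 / 1488.44 * 100
= 58.3853%

58.3853%


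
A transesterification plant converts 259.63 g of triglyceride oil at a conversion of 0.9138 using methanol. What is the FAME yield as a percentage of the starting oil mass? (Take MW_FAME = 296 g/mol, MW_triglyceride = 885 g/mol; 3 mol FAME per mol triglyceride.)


m_FAME = oil * conv * (3 * 296 / 885) = oil * conv * (888/885)
= 259.63 * 0.9138 * 888 / 885
= 238.0541 g
Y = m_FAME / oil * 100 = conv * (888/885) * 100
= 0.9138 * 888 / 885 * 100
= 91.69%

91.69%


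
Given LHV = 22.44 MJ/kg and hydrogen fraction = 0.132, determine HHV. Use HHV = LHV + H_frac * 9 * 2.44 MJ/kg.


HHV = LHV + H_frac * 9 * 2.44
= 22.44 + 0.132 * 9 * 2.44
= 25.3387 MJ/kg

25.3387 MJ/kg


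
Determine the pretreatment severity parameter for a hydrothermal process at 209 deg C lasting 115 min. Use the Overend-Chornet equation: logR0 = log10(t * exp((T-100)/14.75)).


logR0 = log10(t * exp((T - 100) / 14.75))
= log10(115 * exp((209 - 100) / 14.75))
= 5.2701

5.2701


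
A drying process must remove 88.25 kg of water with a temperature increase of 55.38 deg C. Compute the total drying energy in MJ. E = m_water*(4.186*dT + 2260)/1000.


E = m_water * (4.186 * dT + 2260) / 1000
= 88.25 * (4.186 * 55.38 + 2260) / 1000
= 219.9032 MJ

219.9032 MJ


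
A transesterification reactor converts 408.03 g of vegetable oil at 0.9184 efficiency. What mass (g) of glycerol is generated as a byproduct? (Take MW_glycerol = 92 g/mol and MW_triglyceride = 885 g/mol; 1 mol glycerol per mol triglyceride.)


glycerol = oil * conv * (92/885)
= 408.03 * 0.9184 * 92 / 885
= 38.9555 g

38.9555 g


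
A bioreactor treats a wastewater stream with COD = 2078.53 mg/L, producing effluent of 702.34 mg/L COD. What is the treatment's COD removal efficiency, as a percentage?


eta = (COD_in - COD_out) / COD_in * 100
= (2078.53 - 702.34) / 2078.53 * 100
= 66.2098%

66.2098%
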